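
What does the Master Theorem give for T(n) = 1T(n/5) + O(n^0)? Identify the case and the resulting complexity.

Master Theorem for T(n) = 1T(n/5) + O(n^0):

a = 1, b = 5, c = 0
log_b(a) = log_5(1) = 0.0000

Case 2: c = 0 = log_5(1) = 0.0000
T(n) = O(n^0 log n) = O(log n)

For T(n) = 1T(n/5) + O(n^0): log_5(1) = 0.0000. This is Case 2 of the Master Theorem (c = log_b(a), equal work at all levels), giving O(log n).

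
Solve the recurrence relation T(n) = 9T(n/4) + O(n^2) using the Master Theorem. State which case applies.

Master Theorem for T(n) = 9T(n/4) + O(n^2):

a = 9, b = 4, c = 2
log_b(a) = log_4(9) = 1.5850

Case 3: c = 2 > log_4(9) = 1.5850
T(n) = O(n^2) = O(n^2)

For T(n) = 9T(n/4) + O(n^2): log_4(9) = 1.5850. This is Case 3 of the Master Theorem (c > log_b(a), work dominated by root), giving O(n^2).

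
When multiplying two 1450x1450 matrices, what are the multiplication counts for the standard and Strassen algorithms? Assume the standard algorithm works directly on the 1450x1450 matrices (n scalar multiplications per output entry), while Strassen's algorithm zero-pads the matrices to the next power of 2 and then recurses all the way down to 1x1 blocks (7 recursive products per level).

Matrix multiplication for 1450x1450 matrices:

Strassen's algorithm requires power-of-2 dimensions. Pad 1450x1450 to 2048x2048 (next power of 2).

Standard algorithm: 1450^3 = 3048625000 multiplications
Strassen's algorithm: 7^(log2(2048)) = 7^11 = 1977326743 multiplications
Savings: 3048625000 - 1977326743 = 1071298257 multiplications

Standard: 3048625000 multiplications (1450^3). Strassen: 1977326743 multiplications (7^11, after padding to 2048x2048). Strassen reduces 8 recursive multiplications to 7 at each level.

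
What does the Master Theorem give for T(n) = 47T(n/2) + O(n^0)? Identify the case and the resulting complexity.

Master Theorem for T(n) = 47T(n/2) + O(n^0):

a = 47, b = 2, c = 0
log_b(a) = log_2(47) = 5.5546

Case 1: c = 0 < log_2(47) = 5.5546
T(n) = O(n^(log_2 47))

For T(n) = 47T(n/2) + O(n^0): log_2(47) = 5.5546. This is Case 1 of the Master Theorem (c < log_b(a), work dominated by leaves), giving O(n^(log_2 47)).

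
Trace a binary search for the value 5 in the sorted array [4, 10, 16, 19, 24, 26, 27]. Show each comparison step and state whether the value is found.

Binary search for 5 in [4, 10, 16, 19, 24, 26, 27]:

lo=0, hi=6, mid=3, arr[mid]=19 -> 19 > 5, search left half
lo=0, hi=2, mid=1, arr[mid]=10 -> 10 > 5, search left half
lo=0, hi=0, mid=0, arr[mid]=4 -> 4 < 5, search right half
lo=1 > hi=0, target 5 not found

Binary search determines that 5 is not in the array after 3 comparisons. The search space was exhausted without finding the target.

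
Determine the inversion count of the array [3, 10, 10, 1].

Finding inversions in [3, 10, 10, 1]:

(0, 3): arr[0]=3 > arr[3]=1
(1, 3): arr[1]=10 > arr[3]=1
(2, 3): arr[2]=10 > arr[3]=1

Total inversions: 3

The array has 3 inversion(s): (0,3), (1,3), (2,3). Each pair (i,j) satisfies i < j and arr[i] > arr[j].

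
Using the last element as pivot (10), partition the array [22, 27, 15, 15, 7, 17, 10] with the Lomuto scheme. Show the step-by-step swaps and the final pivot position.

Lomuto partition with pivot = 10:

Initial array: [22, 27, 15, 15, 7, 17, 10]

arr[0]=22 > 10: no swap
arr[1]=27 > 10: no swap
arr[2]=15 > 10: no swap
arr[3]=15 > 10: no swap
arr[4]=7 <= 10: swap with position 0, array becomes [7, 27, 15, 15, 22, 17, 10]
arr[5]=17 > 10: no swap

Place pivot at position 1: [7, 10, 15, 15, 22, 17, 27]
Pivot position: 1

After partitioning with pivot 10, the array becomes [7, 10, 15, 15, 22, 17, 27]. The pivot is placed at index 1. All elements to the left of the pivot are <= 10, and all elements to the right are > 10.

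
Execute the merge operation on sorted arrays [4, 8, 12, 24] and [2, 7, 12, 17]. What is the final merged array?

Merging process:

Compare 4 vs 2: take 2 from right. Merged: [2]
Compare 4 vs 7: take 4 from left. Merged: [2, 4]
Compare 8 vs 7: take 7 from right. Merged: [2, 4, 7]
Compare 8 vs 12: take 8 from left. Merged: [2, 4, 7, 8]
Compare 12 vs 12: take 12 from left. Merged: [2, 4, 7, 8, 12]
Compare 24 vs 12: take 12 from right. Merged: [2, 4, 7, 8, 12, 12]
Compare 24 vs 17: take 17 from right. Merged: [2, 4, 7, 8, 12, 12, 17]
Append remaining from left: [24]. Merged: [2, 4, 7, 8, 12, 12, 17, 24]

Final merged array: [2, 4, 7, 8, 12, 12, 17, 24]
Total comparisons: 7

The merged array is [2, 4, 7, 8, 12, 12, 17, 24], requiring 7 comparisons. The merge step runs in O(n) time where n is the total number of elements.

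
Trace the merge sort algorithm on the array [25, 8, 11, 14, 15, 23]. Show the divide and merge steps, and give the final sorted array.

Merge sort trace:

Split: [25, 8, 11, 14, 15, 23] -> [25, 8, 11] and [14, 15, 23]
  Split: [25, 8, 11] -> [25] and [8, 11]
    Split: [8, 11] -> [8] and [11]
    Merge: [8] + [11] -> [8, 11]
  Merge: [25] + [8, 11] -> [8, 11, 25]
  Split: [14, 15, 23] -> [14] and [15, 23]
    Split: [15, 23] -> [15] and [23]
    Merge: [15] + [23] -> [15, 23]
  Merge: [14] + [15, 23] -> [14, 15, 23]
Merge: [8, 11, 25] + [14, 15, 23] -> [8, 11, 14, 15, 23, 25]

Final sorted array: [8, 11, 14, 15, 23, 25]

The merge sort proceeds by recursively splitting the array and merging sorted halves.
After all merges, the sorted array is [8, 11, 14, 15, 23, 25].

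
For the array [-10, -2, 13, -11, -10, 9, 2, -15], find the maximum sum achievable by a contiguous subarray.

Using Kadane's algorithm on [-10, -2, 13, -11, -10, 9, 2, -15]:

Scanning through the array:
Position 1 (value -2): max_ending_here = -2, max_so_far = -2
Position 2 (value 13): max_ending_here = 13, max_so_far = 13
Position 3 (value -11): max_ending_here = 2, max_so_far = 13
Position 4 (value -10): max_ending_here = -8, max_so_far = 13
Position 5 (value 9): max_ending_here = 9, max_so_far = 13
Position 6 (value 2): max_ending_here = 11, max_so_far = 13
Position 7 (value -15): max_ending_here = -4, max_so_far = 13

Maximum subarray: [13]
Maximum sum: 13

The maximum subarray is [13] with sum 13. This subarray runs from index 2 to index 2.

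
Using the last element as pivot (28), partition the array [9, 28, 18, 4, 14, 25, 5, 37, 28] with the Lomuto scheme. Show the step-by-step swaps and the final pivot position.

Lomuto partition with pivot = 28:

Initial array: [9, 28, 18, 4, 14, 25, 5, 37, 28]

arr[0]=9 <= 28: swap with position 0, array becomes [9, 28, 18, 4, 14, 25, 5, 37, 28]
arr[1]=28 <= 28: swap with position 1, array becomes [9, 28, 18, 4, 14, 25, 5, 37, 28]
arr[2]=18 <= 28: swap with position 2, array becomes [9, 28, 18, 4, 14, 25, 5, 37, 28]
arr[3]=4 <= 28: swap with position 3, array becomes [9, 28, 18, 4, 14, 25, 5, 37, 28]
arr[4]=14 <= 28: swap with position 4, array becomes [9, 28, 18, 4, 14, 25, 5, 37, 28]
arr[5]=25 <= 28: swap with position 5, array becomes [9, 28, 18, 4, 14, 25, 5, 37, 28]
arr[6]=5 <= 28: swap with position 6, array becomes [9, 28, 18, 4, 14, 25, 5, 37, 28]
arr[7]=37 > 28: no swap

Place pivot at position 7: [9, 28, 18, 4, 14, 25, 5, 28, 37]
Pivot position: 7

After partitioning with pivot 28, the array becomes [9, 28, 18, 4, 14, 25, 5, 28, 37]. The pivot is placed at index 7. All elements to the left of the pivot are <= 28, and all elements to the right are > 28.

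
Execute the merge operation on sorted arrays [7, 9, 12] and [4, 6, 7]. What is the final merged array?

Merging process:

Compare 7 vs 4: take 4 from right. Merged: [4]
Compare 7 vs 6: take 6 from right. Merged: [4, 6]
Compare 7 vs 7: take 7 from left. Merged: [4, 6, 7]
Compare 9 vs 7: take 7 from right. Merged: [4, 6, 7, 7]
Append remaining from left: [9, 12]. Merged: [4, 6, 7, 7, 9, 12]

Final merged array: [4, 6, 7, 7, 9, 12]
Total comparisons: 4

The merged array is [4, 6, 7, 7, 9, 12], requiring 4 comparisons. The merge step runs in O(n) time where n is the total number of elements.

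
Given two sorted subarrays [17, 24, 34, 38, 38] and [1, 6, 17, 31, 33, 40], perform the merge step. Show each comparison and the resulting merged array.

Merging process:

Compare 17 vs 1: take 1 from right. Merged: [1]
Compare 17 vs 6: take 6 from right. Merged: [1, 6]
Compare 17 vs 17: take 17 from left. Merged: [1, 6, 17]
Compare 24 vs 17: take 17 from right. Merged: [1, 6, 17, 17]
Compare 24 vs 31: take 24 from left. Merged: [1, 6, 17, 17, 24]
Compare 34 vs 31: take 31 from right. Merged: [1, 6, 17, 17, 24, 31]
Compare 34 vs 33: take 33 from right. Merged: [1, 6, 17, 17, 24, 31, 33]
Compare 34 vs 40: take 34 from left. Merged: [1, 6, 17, 17, 24, 31, 33, 34]
Compare 38 vs 40: take 38 from left. Merged: [1, 6, 17, 17, 24, 31, 33, 34, 38]
Compare 38 vs 40: take 38 from left. Merged: [1, 6, 17, 17, 24, 31, 33, 34, 38, 38]
Append remaining from right: [40]. Merged: [1, 6, 17, 17, 24, 31, 33, 34, 38, 38, 40]

Final merged array: [1, 6, 17, 17, 24, 31, 33, 34, 38, 38, 40]
Total comparisons: 10

The merged array is [1, 6, 17, 17, 24, 31, 33, 34, 38, 38, 40], requiring 10 comparisons. The merge step runs in O(n) time where n is the total number of elements.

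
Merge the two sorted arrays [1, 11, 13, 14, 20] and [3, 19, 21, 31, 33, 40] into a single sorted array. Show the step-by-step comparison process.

Merging process:

Compare 1 vs 3: take 1 from left. Merged: [1]
Compare 11 vs 3: take 3 from right. Merged: [1, 3]
Compare 11 vs 19: take 11 from left. Merged: [1, 3, 11]
Compare 13 vs 19: take 13 from left. Merged: [1, 3, 11, 13]
Compare 14 vs 19: take 14 from left. Merged: [1, 3, 11, 13, 14]
Compare 20 vs 19: take 19 from right. Merged: [1, 3, 11, 13, 14, 19]
Compare 20 vs 21: take 20 from left. Merged: [1, 3, 11, 13, 14, 19, 20]
Append remaining from right: [21, 31, 33, 40]. Merged: [1, 3, 11, 13, 14, 19, 20, 21, 31, 33, 40]

Final merged array: [1, 3, 11, 13, 14, 19, 20, 21, 31, 33, 40]
Total comparisons: 7

The merged array is [1, 3, 11, 13, 14, 19, 20, 21, 31, 33, 40], requiring 7 comparisons. The merge step runs in O(n) time where n is the total number of elements.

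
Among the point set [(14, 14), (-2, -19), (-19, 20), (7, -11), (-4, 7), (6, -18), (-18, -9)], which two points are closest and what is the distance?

Computing all pairwise distances among 7 points:

d((14, 14), (-2, -19)) = 36.6742
d((14, 14), (-19, 20)) = 33.541
d((14, 14), (7, -11)) = 25.9615
d((14, 14), (-4, 7)) = 19.3132
d((14, 14), (6, -18)) = 32.9848
d((14, 14), (-18, -9)) = 39.4081
d((-2, -19), (-19, 20)) = 42.5441
d((-2, -19), (7, -11)) = 12.0416
d((-2, -19), (-4, 7)) = 26.0768
d((-2, -19), (6, -18)) = 8.0623
d((-2, -19), (-18, -9)) = 18.868
d((-19, 20), (7, -11)) = 40.4599
d((-19, 20), (-4, 7)) = 19.8494
d((-19, 20), (6, -18)) = 45.4863
d((-19, 20), (-18, -9)) = 29.0172
d((7, -11), (-4, 7)) = 21.095
d((7, -11), (6, -18)) = 7.0711 <-- minimum
d((7, -11), (-18, -9)) = 25.0799
d((-4, 7), (6, -18)) = 26.9258
d((-4, 7), (-18, -9)) = 21.2603
d((6, -18), (-18, -9)) = 25.632

Closest pair: (7, -11) and (6, -18) with distance 7.0711

The closest pair is (7, -11) and (6, -18) with Euclidean distance 7.0711. For 7 points, brute-force pairwise comparison is shown above. For large n, the divide-and-conquer algorithm (sort by x, recurse on halves, check the dividing strip) achieves O(n log n).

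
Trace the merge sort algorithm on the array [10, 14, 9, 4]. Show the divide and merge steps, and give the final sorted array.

Merge sort trace:

Split: [10, 14, 9, 4] -> [10, 14] and [9, 4]
  Split: [10, 14] -> [10] and [14]
  Merge: [10] + [14] -> [10, 14]
  Split: [9, 4] -> [9] and [4]
  Merge: [9] + [4] -> [4, 9]
Merge: [10, 14] + [4, 9] -> [4, 9, 10, 14]

Final sorted array: [4, 9, 10, 14]

The merge sort proceeds by recursively splitting the array and merging sorted halves.
After all merges, the sorted array is [4, 9, 10, 14].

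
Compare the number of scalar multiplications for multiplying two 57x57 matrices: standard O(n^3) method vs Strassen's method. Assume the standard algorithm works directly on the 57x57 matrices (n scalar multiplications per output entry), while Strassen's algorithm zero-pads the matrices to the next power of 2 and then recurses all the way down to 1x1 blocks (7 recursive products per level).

Matrix multiplication for 57x57 matrices:

Strassen's algorithm requires power-of-2 dimensions. Pad 57x57 to 64x64 (next power of 2).

Standard algorithm: 57^3 = 185193 multiplications
Strassen's algorithm: 7^(log2(64)) = 7^6 = 117649 multiplications
Savings: 185193 - 117649 = 67544 multiplications

Standard: 185193 multiplications (57^3). Strassen: 117649 multiplications (7^6, after padding to 64x64). Strassen reduces 8 recursive multiplications to 7 at each level.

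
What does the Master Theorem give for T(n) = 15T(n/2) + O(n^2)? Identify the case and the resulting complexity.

Master Theorem for T(n) = 15T(n/2) + O(n^2):

a = 15, b = 2, c = 2
log_b(a) = log_2(15) = 3.9069

Case 1: c = 2 < log_2(15) = 3.9069
T(n) = O(n^(log_2 15))

For T(n) = 15T(n/2) + O(n^2): log_2(15) = 3.9069. This is Case 1 of the Master Theorem (c < log_b(a), work dominated by leaves), giving O(n^(log_2 15)).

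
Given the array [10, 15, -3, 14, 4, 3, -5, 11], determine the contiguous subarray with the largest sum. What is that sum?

Using Kadane's algorithm on [10, 15, -3, 14, 4, 3, -5, 11]:

Scanning through the array:
Position 1 (value 15): max_ending_here = 25, max_so_far = 25
Position 2 (value -3): max_ending_here = 22, max_so_far = 25
Position 3 (value 14): max_ending_here = 36, max_so_far = 36
Position 4 (value 4): max_ending_here = 40, max_so_far = 40
Position 5 (value 3): max_ending_here = 43, max_so_far = 43
Position 6 (value -5): max_ending_here = 38, max_so_far = 43
Position 7 (value 11): max_ending_here = 49, max_so_far = 49

Maximum subarray: [10, 15, -3, 14, 4, 3, -5, 11]
Maximum sum: 49

The maximum subarray is [10, 15, -3, 14, 4, 3, -5, 11] with sum 49. This subarray runs from index 0 to index 7.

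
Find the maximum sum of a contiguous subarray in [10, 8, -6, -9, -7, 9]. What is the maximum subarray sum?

Using Kadane's algorithm on [10, 8, -6, -9, -7, 9]:

Scanning through the array:
Position 1 (value 8): max_ending_here = 18, max_so_far = 18
Position 2 (value -6): max_ending_here = 12, max_so_far = 18
Position 3 (value -9): max_ending_here = 3, max_so_far = 18
Position 4 (value -7): max_ending_here = -4, max_so_far = 18
Position 5 (value 9): max_ending_here = 9, max_so_far = 18

Maximum subarray: [10, 8]
Maximum sum: 18

The maximum subarray is [10, 8] with sum 18. This subarray runs from index 0 to index 1.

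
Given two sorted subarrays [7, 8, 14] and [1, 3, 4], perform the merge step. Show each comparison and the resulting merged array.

Merging process:

Compare 7 vs 1: take 1 from right. Merged: [1]
Compare 7 vs 3: take 3 from right. Merged: [1, 3]
Compare 7 vs 4: take 4 from right. Merged: [1, 3, 4]
Append remaining from left: [7, 8, 14]. Merged: [1, 3, 4, 7, 8, 14]

Final merged array: [1, 3, 4, 7, 8, 14]
Total comparisons: 3

The merged array is [1, 3, 4, 7, 8, 14], requiring 3 comparisons. The merge step runs in O(n) time where n is the total number of elements.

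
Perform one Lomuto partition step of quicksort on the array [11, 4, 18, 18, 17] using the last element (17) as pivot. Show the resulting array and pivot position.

Lomuto partition with pivot = 17:

Initial array: [11, 4, 18, 18, 17]

arr[0]=11 <= 17: swap with position 0, array becomes [11, 4, 18, 18, 17]
arr[1]=4 <= 17: swap with position 1, array becomes [11, 4, 18, 18, 17]
arr[2]=18 > 17: no swap
arr[3]=18 > 17: no swap

Place pivot at position 2: [11, 4, 17, 18, 18]
Pivot position: 2

After partitioning with pivot 17, the array becomes [11, 4, 17, 18, 18]. The pivot is placed at index 2. All elements to the left of the pivot are <= 17, and all elements to the right are > 17.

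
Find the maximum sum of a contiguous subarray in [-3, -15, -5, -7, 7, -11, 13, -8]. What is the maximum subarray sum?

Using Kadane's algorithm on [-3, -15, -5, -7, 7, -11, 13, -8]:

Scanning through the array:
Position 1 (value -15): max_ending_here = -15, max_so_far = -3
Position 2 (value -5): max_ending_here = -5, max_so_far = -3
Position 3 (value -7): max_ending_here = -7, max_so_far = -3
Position 4 (value 7): max_ending_here = 7, max_so_far = 7
Position 5 (value -11): max_ending_here = -4, max_so_far = 7
Position 6 (value 13): max_ending_here = 13, max_so_far = 13
Position 7 (value -8): max_ending_here = 5, max_so_far = 13

Maximum subarray: [13]
Maximum sum: 13

The maximum subarray is [13] with sum 13. This subarray runs from index 6 to index 6.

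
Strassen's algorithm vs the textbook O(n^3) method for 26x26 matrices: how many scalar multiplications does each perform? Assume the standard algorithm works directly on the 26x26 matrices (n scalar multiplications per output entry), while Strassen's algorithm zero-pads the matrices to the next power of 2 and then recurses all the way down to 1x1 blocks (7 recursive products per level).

Matrix multiplication for 26x26 matrices:

Strassen's algorithm requires power-of-2 dimensions. Pad 26x26 to 32x32 (next power of 2).

Standard algorithm: 26^3 = 17576 multiplications
Strassen's algorithm: 7^(log2(32)) = 7^5 = 16807 multiplications
Savings: 17576 - 16807 = 769 multiplications

Standard: 17576 multiplications (26^3). Strassen: 16807 multiplications (7^5, after padding to 32x32). Strassen reduces 8 recursive multiplications to 7 at each level.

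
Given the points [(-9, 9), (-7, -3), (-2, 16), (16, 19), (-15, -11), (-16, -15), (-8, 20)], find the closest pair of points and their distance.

Computing all pairwise distances among 7 points:

d((-9, 9), (-7, -3)) = 12.1655
d((-9, 9), (-2, 16)) = 9.8995
d((-9, 9), (16, 19)) = 26.9258
d((-9, 9), (-15, -11)) = 20.8806
d((-9, 9), (-16, -15)) = 25.0
d((-9, 9), (-8, 20)) = 11.0454
d((-7, -3), (-2, 16)) = 19.6469
d((-7, -3), (16, 19)) = 31.8277
d((-7, -3), (-15, -11)) = 11.3137
d((-7, -3), (-16, -15)) = 15.0
d((-7, -3), (-8, 20)) = 23.0217
d((-2, 16), (16, 19)) = 18.2483
d((-2, 16), (-15, -11)) = 29.9666
d((-2, 16), (-16, -15)) = 34.0147
d((-2, 16), (-8, 20)) = 7.2111
d((16, 19), (-15, -11)) = 43.1393
d((16, 19), (-16, -15)) = 46.6905
d((16, 19), (-8, 20)) = 24.0208
d((-15, -11), (-16, -15)) = 4.1231 <-- minimum
d((-15, -11), (-8, 20)) = 31.7805
d((-16, -15), (-8, 20)) = 35.9026

Closest pair: (-15, -11) and (-16, -15) with distance 4.1231

The closest pair is (-15, -11) and (-16, -15) with Euclidean distance 4.1231. For 7 points, brute-force pairwise comparison is shown above. For large n, the divide-and-conquer algorithm (sort by x, recurse on halves, check the dividing strip) achieves O(n log n).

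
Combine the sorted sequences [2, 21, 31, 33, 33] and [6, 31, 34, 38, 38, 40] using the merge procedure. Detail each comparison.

Merging process:

Compare 2 vs 6: take 2 from left. Merged: [2]
Compare 21 vs 6: take 6 from right. Merged: [2, 6]
Compare 21 vs 31: take 21 from left. Merged: [2, 6, 21]
Compare 31 vs 31: take 31 from left. Merged: [2, 6, 21, 31]
Compare 33 vs 31: take 31 from right. Merged: [2, 6, 21, 31, 31]
Compare 33 vs 34: take 33 from left. Merged: [2, 6, 21, 31, 31, 33]
Compare 33 vs 34: take 33 from left. Merged: [2, 6, 21, 31, 31, 33, 33]
Append remaining from right: [34, 38, 38, 40]. Merged: [2, 6, 21, 31, 31, 33, 33, 34, 38, 38, 40]

Final merged array: [2, 6, 21, 31, 31, 33, 33, 34, 38, 38, 40]
Total comparisons: 7

The merged array is [2, 6, 21, 31, 31, 33, 33, 34, 38, 38, 40], requiring 7 comparisons. The merge step runs in O(n) time where n is the total number of elements.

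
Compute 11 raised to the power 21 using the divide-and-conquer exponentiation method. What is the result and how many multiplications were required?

Computing 11^21 by squaring (build up from 11^1; each line after the first costs one multiplication):

11^1 = 11
11^2 = (11^1)^2 = 11^2 = 121
11^4 = (11^2)^2 = 121^2 = 14641
11^5 = 11 * 11^4 = 11 * 14641 = 161051
11^10 = (11^5)^2 = 161051^2 = 25937424601
11^20 = (11^10)^2 = 25937424601^2 = 672749994932560009201
11^21 = 11 * 11^20 = 11 * 672749994932560009201 = 7400249944258160101211

Result: 7400249944258160101211
Multiplications needed: 6 (6 lines after 11^1)

11^21 = 7400249944258160101211. Using exponentiation by squaring, this requires 6 multiplications. The key idea: if the exponent is even, square the half-power; if odd, multiply by the base once.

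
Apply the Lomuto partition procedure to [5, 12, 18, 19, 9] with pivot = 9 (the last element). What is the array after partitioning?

Lomuto partition with pivot = 9:

Initial array: [5, 12, 18, 19, 9]

arr[0]=5 <= 9: swap with position 0, array becomes [5, 12, 18, 19, 9]
arr[1]=12 > 9: no swap
arr[2]=18 > 9: no swap
arr[3]=19 > 9: no swap

Place pivot at position 1: [5, 9, 18, 19, 12]
Pivot position: 1

After partitioning with pivot 9, the array becomes [5, 9, 18, 19, 12]. The pivot is placed at index 1. All elements to the left of the pivot are <= 9, and all elements to the right are > 9.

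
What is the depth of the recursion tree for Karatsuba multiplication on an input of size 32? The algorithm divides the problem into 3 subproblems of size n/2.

For divide and conquer with division factor 2:

Problem sizes at each level:
Level 0: 32
Level 1: 16
Level 2: 8
Level 3: 4
Level 4: 2
Level 5: 1

The root is level 0 and the size-1 base case is level 5 (the tree spans levels 0 through 5, i.e. 6 levels counting the root), so the depth is the number of divisions: log_2(32) = 5

The recursion tree depth is log_2(32) = 5. At each level, the problem size is divided by 2, so it takes 5 divisions to reduce to a base case of size 1. The algorithm makes 3 recursive calls at each level.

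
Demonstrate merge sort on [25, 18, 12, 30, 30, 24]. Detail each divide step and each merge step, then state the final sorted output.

Merge sort trace:

Split: [25, 18, 12, 30, 30, 24] -> [25, 18, 12] and [30, 30, 24]
  Split: [25, 18, 12] -> [25] and [18, 12]
    Split: [18, 12] -> [18] and [12]
    Merge: [18] + [12] -> [12, 18]
  Merge: [25] + [12, 18] -> [12, 18, 25]
  Split: [30, 30, 24] -> [30] and [30, 24]
    Split: [30, 24] -> [30] and [24]
    Merge: [30] + [24] -> [24, 30]
  Merge: [30] + [24, 30] -> [24, 30, 30]
Merge: [12, 18, 25] + [24, 30, 30] -> [12, 18, 24, 25, 30, 30]

Final sorted array: [12, 18, 24, 25, 30, 30]

The merge sort proceeds by recursively splitting the array and merging sorted halves.
After all merges, the sorted array is [12, 18, 24, 25, 30, 30].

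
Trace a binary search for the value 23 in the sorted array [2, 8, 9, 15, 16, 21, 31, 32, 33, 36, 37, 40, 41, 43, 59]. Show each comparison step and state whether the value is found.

Binary search for 23 in [2, 8, 9, 15, 16, 21, 31, 32, 33, 36, 37, 40, 41, 43, 59]:

lo=0, hi=14, mid=7, arr[mid]=32 -> 32 > 23, search left half
lo=0, hi=6, mid=3, arr[mid]=15 -> 15 < 23, search right half
lo=4, hi=6, mid=5, arr[mid]=21 -> 21 < 23, search right half
lo=6, hi=6, mid=6, arr[mid]=31 -> 31 > 23, search left half
lo=6 > hi=5, target 23 not found

Binary search determines that 23 is not in the array after 4 comparisons. The search space was exhausted without finding the target.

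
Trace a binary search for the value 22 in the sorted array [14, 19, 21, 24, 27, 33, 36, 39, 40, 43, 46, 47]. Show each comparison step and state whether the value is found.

Binary search for 22 in [14, 19, 21, 24, 27, 33, 36, 39, 40, 43, 46, 47]:

lo=0, hi=11, mid=5, arr[mid]=33 -> 33 > 22, search left half
lo=0, hi=4, mid=2, arr[mid]=21 -> 21 < 22, search right half
lo=3, hi=4, mid=3, arr[mid]=24 -> 24 > 22, search left half
lo=3 > hi=2, target 22 not found

Binary search determines that 22 is not in the array after 3 comparisons. The search space was exhausted without finding the target.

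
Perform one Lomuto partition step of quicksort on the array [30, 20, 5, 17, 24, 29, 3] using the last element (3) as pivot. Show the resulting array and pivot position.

Lomuto partition with pivot = 3:

Initial array: [30, 20, 5, 17, 24, 29, 3]

arr[0]=30 > 3: no swap
arr[1]=20 > 3: no swap
arr[2]=5 > 3: no swap
arr[3]=17 > 3: no swap
arr[4]=24 > 3: no swap
arr[5]=29 > 3: no swap

Place pivot at position 0: [3, 20, 5, 17, 24, 29, 30]
Pivot position: 0

After partitioning with pivot 3, the array becomes [3, 20, 5, 17, 24, 29, 30]. The pivot is placed at index 0. All elements to the left of the pivot are <= 3, and all elements to the right are > 3.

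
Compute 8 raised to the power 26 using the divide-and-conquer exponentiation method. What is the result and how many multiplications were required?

Computing 8^26 by squaring (build up from 8^1; each line after the first costs one multiplication):

8^1 = 8
8^2 = (8^1)^2 = 8^2 = 64
8^3 = 8 * 8^2 = 8 * 64 = 512
8^6 = (8^3)^2 = 512^2 = 262144
8^12 = (8^6)^2 = 262144^2 = 68719476736
8^13 = 8 * 8^12 = 8 * 68719476736 = 549755813888
8^26 = (8^13)^2 = 549755813888^2 = 302231454903657293676544

Result: 302231454903657293676544
Multiplications needed: 6 (6 lines after 8^1)

8^26 = 302231454903657293676544. Using exponentiation by squaring, this requires 6 multiplications. The key idea: if the exponent is even, square the half-power; if odd, multiply by the base once.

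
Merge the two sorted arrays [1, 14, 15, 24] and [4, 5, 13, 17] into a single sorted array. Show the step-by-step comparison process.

Merging process:

Compare 1 vs 4: take 1 from left. Merged: [1]
Compare 14 vs 4: take 4 from right. Merged: [1, 4]
Compare 14 vs 5: take 5 from right. Merged: [1, 4, 5]
Compare 14 vs 13: take 13 from right. Merged: [1, 4, 5, 13]
Compare 14 vs 17: take 14 from left. Merged: [1, 4, 5, 13, 14]
Compare 15 vs 17: take 15 from left. Merged: [1, 4, 5, 13, 14, 15]
Compare 24 vs 17: take 17 from right. Merged: [1, 4, 5, 13, 14, 15, 17]
Append remaining from left: [24]. Merged: [1, 4, 5, 13, 14, 15, 17, 24]

Final merged array: [1, 4, 5, 13, 14, 15, 17, 24]
Total comparisons: 7

The merged array is [1, 4, 5, 13, 14, 15, 17, 24], requiring 7 comparisons. The merge step runs in O(n) time where n is the total number of elements.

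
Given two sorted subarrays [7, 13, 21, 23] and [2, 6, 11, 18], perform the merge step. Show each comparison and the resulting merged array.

Merging process:

Compare 7 vs 2: take 2 from right. Merged: [2]
Compare 7 vs 6: take 6 from right. Merged: [2, 6]
Compare 7 vs 11: take 7 from left. Merged: [2, 6, 7]
Compare 13 vs 11: take 11 from right. Merged: [2, 6, 7, 11]
Compare 13 vs 18: take 13 from left. Merged: [2, 6, 7, 11, 13]
Compare 21 vs 18: take 18 from right. Merged: [2, 6, 7, 11, 13, 18]
Append remaining from left: [21, 23]. Merged: [2, 6, 7, 11, 13, 18, 21, 23]

Final merged array: [2, 6, 7, 11, 13, 18, 21, 23]
Total comparisons: 6

The merged array is [2, 6, 7, 11, 13, 18, 21, 23], requiring 6 comparisons. The merge step runs in O(n) time where n is the total number of elements.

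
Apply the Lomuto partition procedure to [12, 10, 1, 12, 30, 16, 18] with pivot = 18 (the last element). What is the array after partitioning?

Lomuto partition with pivot = 18:

Initial array: [12, 10, 1, 12, 30, 16, 18]

arr[0]=12 <= 18: swap with position 0, array becomes [12, 10, 1, 12, 30, 16, 18]
arr[1]=10 <= 18: swap with position 1, array becomes [12, 10, 1, 12, 30, 16, 18]
arr[2]=1 <= 18: swap with position 2, array becomes [12, 10, 1, 12, 30, 16, 18]
arr[3]=12 <= 18: swap with position 3, array becomes [12, 10, 1, 12, 30, 16, 18]
arr[4]=30 > 18: no swap
arr[5]=16 <= 18: swap with position 4, array becomes [12, 10, 1, 12, 16, 30, 18]

Place pivot at position 5: [12, 10, 1, 12, 16, 18, 30]
Pivot position: 5

After partitioning with pivot 18, the array becomes [12, 10, 1, 12, 16, 18, 30]. The pivot is placed at index 5. All elements to the left of the pivot are <= 18, and all elements to the right are > 18.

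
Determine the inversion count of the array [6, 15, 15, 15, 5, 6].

Finding inversions in [6, 15, 15, 15, 5, 6]:

(0, 4): arr[0]=6 > arr[4]=5
(1, 4): arr[1]=15 > arr[4]=5
(1, 5): arr[1]=15 > arr[5]=6
(2, 4): arr[2]=15 > arr[4]=5
(2, 5): arr[2]=15 > arr[5]=6
(3, 4): arr[3]=15 > arr[4]=5
(3, 5): arr[3]=15 > arr[5]=6

Total inversions: 7

The array has 7 inversion(s): (0,4), (1,4), (1,5), (2,4), (2,5), (3,4), (3,5). Each pair (i,j) satisfies i < j and arr[i] > arr[j].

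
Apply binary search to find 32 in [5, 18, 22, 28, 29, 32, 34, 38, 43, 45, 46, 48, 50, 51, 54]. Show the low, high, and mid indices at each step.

Binary search for 32 in [5, 18, 22, 28, 29, 32, 34, 38, 43, 45, 46, 48, 50, 51, 54]:

lo=0, hi=14, mid=7, arr[mid]=38 -> 38 > 32, search left half
lo=0, hi=6, mid=3, arr[mid]=28 -> 28 < 32, search right half
lo=4, hi=6, mid=5, arr[mid]=32 -> Found target at index 5!

Binary search finds 32 at index 5 after 3 comparisons. The search repeatedly halves the search space by comparing with the middle element.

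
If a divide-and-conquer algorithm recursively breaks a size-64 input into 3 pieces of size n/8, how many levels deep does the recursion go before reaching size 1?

For divide and conquer with division factor 8:

Problem sizes at each level:
Level 0: 64
Level 1: 8
Level 2: 1

The root is level 0 and the size-1 base case is level 2 (the tree spans levels 0 through 2, i.e. 3 levels counting the root), so the depth is the number of divisions: log_8(64) = 2

The recursion tree depth is log_8(64) = 2. At each level, the problem size is divided by 8, so it takes 2 divisions to reduce to a base case of size 1. The algorithm makes 3 recursive calls at each level.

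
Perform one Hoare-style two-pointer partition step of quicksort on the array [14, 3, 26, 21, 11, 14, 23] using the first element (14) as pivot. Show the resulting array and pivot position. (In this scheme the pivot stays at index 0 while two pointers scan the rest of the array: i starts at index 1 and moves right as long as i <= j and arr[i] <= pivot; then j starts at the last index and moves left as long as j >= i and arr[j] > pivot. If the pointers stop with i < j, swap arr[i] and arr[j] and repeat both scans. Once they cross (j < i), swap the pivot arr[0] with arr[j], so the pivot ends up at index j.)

Hoare-style two-pointer partition with pivot = 14:

Initial array: [14, 3, 26, 21, 11, 14, 23]

Pointers start at i = 1, j = 6.
i stops at index 2 (arr[2]=26 > 14), j stops at index 5 (arr[5]=14 <= 14): swap arr[2] and arr[5], array becomes [14, 3, 14, 21, 11, 26, 23]
i stops at index 3 (arr[3]=21 > 14), j stops at index 4 (arr[4]=11 <= 14): swap arr[3] and arr[4], array becomes [14, 3, 14, 11, 21, 26, 23]
i ends at 4, j ends at 3: the pointers have crossed (j < i), so scanning stops.

Swap pivot arr[0] with arr[3] to place pivot at position 3: [11, 3, 14, 14, 21, 26, 23]
Pivot position: 3

After partitioning with pivot 14, the array becomes [11, 3, 14, 14, 21, 26, 23]. The pivot is placed at index 3. All elements to the left of the pivot are <= 14, and all elements to the right are > 14.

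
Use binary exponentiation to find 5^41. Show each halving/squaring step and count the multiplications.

Computing 5^41 by squaring (build up from 5^1; each line after the first costs one multiplication):

5^1 = 5
5^2 = (5^1)^2 = 5^2 = 25
5^4 = (5^2)^2 = 25^2 = 625
5^5 = 5 * 5^4 = 5 * 625 = 3125
5^10 = (5^5)^2 = 3125^2 = 9765625
5^20 = (5^10)^2 = 9765625^2 = 95367431640625
5^40 = (5^20)^2 = 95367431640625^2 = 9094947017729282379150390625
5^41 = 5 * 5^40 = 5 * 9094947017729282379150390625 = 45474735088646411895751953125

Result: 45474735088646411895751953125
Multiplications needed: 7 (7 lines after 5^1)

5^41 = 45474735088646411895751953125. Using exponentiation by squaring, this requires 7 multiplications. The key idea: if the exponent is even, square the half-power; if odd, multiply by the base once.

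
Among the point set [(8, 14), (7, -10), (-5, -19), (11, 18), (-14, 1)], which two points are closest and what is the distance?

Computing all pairwise distances among 5 points:

d((8, 14), (7, -10)) = 24.0208
d((8, 14), (-5, -19)) = 35.4683
d((8, 14), (11, 18)) = 5.0 <-- minimum
d((8, 14), (-14, 1)) = 25.5539
d((7, -10), (-5, -19)) = 15.0
d((7, -10), (11, 18)) = 28.2843
d((7, -10), (-14, 1)) = 23.7065
d((-5, -19), (11, 18)) = 40.3113
d((-5, -19), (-14, 1)) = 21.9317
d((11, 18), (-14, 1)) = 30.2324

Closest pair: (8, 14) and (11, 18) with distance 5.0

The closest pair is (8, 14) and (11, 18) with Euclidean distance 5.0. For 5 points, brute-force pairwise comparison is shown above. For large n, the divide-and-conquer algorithm (sort by x, recurse on halves, check the dividing strip) achieves O(n log n).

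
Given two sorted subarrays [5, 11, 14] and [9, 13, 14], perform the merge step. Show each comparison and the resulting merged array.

Merging process:

Compare 5 vs 9: take 5 from left. Merged: [5]
Compare 11 vs 9: take 9 from right. Merged: [5, 9]
Compare 11 vs 13: take 11 from left. Merged: [5, 9, 11]
Compare 14 vs 13: take 13 from right. Merged: [5, 9, 11, 13]
Compare 14 vs 14: take 14 from left. Merged: [5, 9, 11, 13, 14]
Append remaining from right: [14]. Merged: [5, 9, 11, 13, 14, 14]

Final merged array: [5, 9, 11, 13, 14, 14]
Total comparisons: 5

The merged array is [5, 9, 11, 13, 14, 14], requiring 5 comparisons. The merge step runs in O(n) time where n is the total number of elements.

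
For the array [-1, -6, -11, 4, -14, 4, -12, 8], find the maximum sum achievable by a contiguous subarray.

Using Kadane's algorithm on [-1, -6, -11, 4, -14, 4, -12, 8]:

Scanning through the array:
Position 1 (value -6): max_ending_here = -6, max_so_far = -1
Position 2 (value -11): max_ending_here = -11, max_so_far = -1
Position 3 (value 4): max_ending_here = 4, max_so_far = 4
Position 4 (value -14): max_ending_here = -10, max_so_far = 4
Position 5 (value 4): max_ending_here = 4, max_so_far = 4
Position 6 (value -12): max_ending_here = -8, max_so_far = 4
Position 7 (value 8): max_ending_here = 8, max_so_far = 8

Maximum subarray: [8]
Maximum sum: 8

The maximum subarray is [8] with sum 8. This subarray runs from index 7 to index 7.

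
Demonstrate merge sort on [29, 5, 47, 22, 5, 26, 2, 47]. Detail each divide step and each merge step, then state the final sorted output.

Merge sort trace:

Split: [29, 5, 47, 22, 5, 26, 2, 47] -> [29, 5, 47, 22] and [5, 26, 2, 47]
  Split: [29, 5, 47, 22] -> [29, 5] and [47, 22]
    Split: [29, 5] -> [29] and [5]
    Merge: [29] + [5] -> [5, 29]
    Split: [47, 22] -> [47] and [22]
    Merge: [47] + [22] -> [22, 47]
  Merge: [5, 29] + [22, 47] -> [5, 22, 29, 47]
  Split: [5, 26, 2, 47] -> [5, 26] and [2, 47]
    Split: [5, 26] -> [5] and [26]
    Merge: [5] + [26] -> [5, 26]
    Split: [2, 47] -> [2] and [47]
    Merge: [2] + [47] -> [2, 47]
  Merge: [5, 26] + [2, 47] -> [2, 5, 26, 47]
Merge: [5, 22, 29, 47] + [2, 5, 26, 47] -> [2, 5, 5, 22, 26, 29, 47, 47]

Final sorted array: [2, 5, 5, 22, 26, 29, 47, 47]

The merge sort proceeds by recursively splitting the array and merging sorted halves.
After all merges, the sorted array is [2, 5, 5, 22, 26, 29, 47, 47].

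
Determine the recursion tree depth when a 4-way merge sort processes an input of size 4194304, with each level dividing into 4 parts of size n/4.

For divide and conquer with division factor 4:

Problem sizes at each level:
Level 0: 4194304
Level 1: 1048576
Level 2: 262144
Level 3: 65536
Level 4: 16384
Level 5: 4096
Level 6: 1024
Level 7: 256
Level 8: 64
Level 9: 16
Level 10: 4
Level 11: 1

The root is level 0 and the size-1 base case is level 11 (the tree spans levels 0 through 11, i.e. 12 levels counting the root), so the depth is the number of divisions: log_4(4194304) = 11

The recursion tree depth is log_4(4194304) = 11. At each level, the problem size is divided by 4, so it takes 11 divisions to reduce to a base case of size 1. The algorithm makes 4 recursive calls at each level.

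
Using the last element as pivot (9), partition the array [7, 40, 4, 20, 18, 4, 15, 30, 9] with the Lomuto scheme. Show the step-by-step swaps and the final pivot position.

Lomuto partition with pivot = 9:

Initial array: [7, 40, 4, 20, 18, 4, 15, 30, 9]

arr[0]=7 <= 9: swap with position 0, array becomes [7, 40, 4, 20, 18, 4, 15, 30, 9]
arr[1]=40 > 9: no swap
arr[2]=4 <= 9: swap with position 1, array becomes [7, 4, 40, 20, 18, 4, 15, 30, 9]
arr[3]=20 > 9: no swap
arr[4]=18 > 9: no swap
arr[5]=4 <= 9: swap with position 2, array becomes [7, 4, 4, 20, 18, 40, 15, 30, 9]
arr[6]=15 > 9: no swap
arr[7]=30 > 9: no swap

Place pivot at position 3: [7, 4, 4, 9, 18, 40, 15, 30, 20]
Pivot position: 3

After partitioning with pivot 9, the array becomes [7, 4, 4, 9, 18, 40, 15, 30, 20]. The pivot is placed at index 3. All elements to the left of the pivot are <= 9, and all elements to the right are > 9.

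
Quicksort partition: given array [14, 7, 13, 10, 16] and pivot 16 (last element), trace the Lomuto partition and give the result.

Lomuto partition with pivot = 16:

Initial array: [14, 7, 13, 10, 16]

arr[0]=14 <= 16: swap with position 0, array becomes [14, 7, 13, 10, 16]
arr[1]=7 <= 16: swap with position 1, array becomes [14, 7, 13, 10, 16]
arr[2]=13 <= 16: swap with position 2, array becomes [14, 7, 13, 10, 16]
arr[3]=10 <= 16: swap with position 3, array becomes [14, 7, 13, 10, 16]

Place pivot at position 4: [14, 7, 13, 10, 16]
Pivot position: 4

After partitioning with pivot 16, the array becomes [14, 7, 13, 10, 16]. The pivot is placed at index 4. All elements to the left of the pivot are <= 16, and all elements to the right are > 16.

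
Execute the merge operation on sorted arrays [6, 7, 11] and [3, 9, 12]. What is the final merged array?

Merging process:

Compare 6 vs 3: take 3 from right. Merged: [3]
Compare 6 vs 9: take 6 from left. Merged: [3, 6]
Compare 7 vs 9: take 7 from left. Merged: [3, 6, 7]
Compare 11 vs 9: take 9 from right. Merged: [3, 6, 7, 9]
Compare 11 vs 12: take 11 from left. Merged: [3, 6, 7, 9, 11]
Append remaining from right: [12]. Merged: [3, 6, 7, 9, 11, 12]

Final merged array: [3, 6, 7, 9, 11, 12]
Total comparisons: 5

The merged array is [3, 6, 7, 9, 11, 12], requiring 5 comparisons. The merge step runs in O(n) time where n is the total number of elements.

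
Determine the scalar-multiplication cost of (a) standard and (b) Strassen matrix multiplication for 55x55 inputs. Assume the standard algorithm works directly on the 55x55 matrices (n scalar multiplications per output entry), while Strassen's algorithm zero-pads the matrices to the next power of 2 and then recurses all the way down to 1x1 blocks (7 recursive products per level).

Matrix multiplication for 55x55 matrices:

Strassen's algorithm requires power-of-2 dimensions. Pad 55x55 to 64x64 (next power of 2).

Standard algorithm: 55^3 = 166375 multiplications
Strassen's algorithm: 7^(log2(64)) = 7^6 = 117649 multiplications
Savings: 166375 - 117649 = 48726 multiplications

Standard: 166375 multiplications (55^3). Strassen: 117649 multiplications (7^6, after padding to 64x64). Strassen reduces 8 recursive multiplications to 7 at each level.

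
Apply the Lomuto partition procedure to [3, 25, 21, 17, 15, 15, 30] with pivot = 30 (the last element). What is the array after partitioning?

Lomuto partition with pivot = 30:

Initial array: [3, 25, 21, 17, 15, 15, 30]

arr[0]=3 <= 30: swap with position 0, array becomes [3, 25, 21, 17, 15, 15, 30]
arr[1]=25 <= 30: swap with position 1, array becomes [3, 25, 21, 17, 15, 15, 30]
arr[2]=21 <= 30: swap with position 2, array becomes [3, 25, 21, 17, 15, 15, 30]
arr[3]=17 <= 30: swap with position 3, array becomes [3, 25, 21, 17, 15, 15, 30]
arr[4]=15 <= 30: swap with position 4, array becomes [3, 25, 21, 17, 15, 15, 30]
arr[5]=15 <= 30: swap with position 5, array becomes [3, 25, 21, 17, 15, 15, 30]

Place pivot at position 6: [3, 25, 21, 17, 15, 15, 30]
Pivot position: 6

After partitioning with pivot 30, the array becomes [3, 25, 21, 17, 15, 15, 30]. The pivot is placed at index 6. All elements to the left of the pivot are <= 30, and all elements to the right are > 30.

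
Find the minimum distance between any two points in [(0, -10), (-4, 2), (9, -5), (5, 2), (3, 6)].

Computing all pairwise distances among 5 points:

d((0, -10), (-4, 2)) = 12.6491
d((0, -10), (9, -5)) = 10.2956
d((0, -10), (5, 2)) = 13.0
d((0, -10), (3, 6)) = 16.2788
d((-4, 2), (9, -5)) = 14.7648
d((-4, 2), (5, 2)) = 9.0
d((-4, 2), (3, 6)) = 8.0623
d((9, -5), (5, 2)) = 8.0623
d((9, -5), (3, 6)) = 12.53
d((5, 2), (3, 6)) = 4.4721 <-- minimum

Closest pair: (5, 2) and (3, 6) with distance 4.4721

The closest pair is (5, 2) and (3, 6) with Euclidean distance 4.4721. For 5 points, brute-force pairwise comparison is shown above. For large n, the divide-and-conquer algorithm (sort by x, recurse on halves, check the dividing strip) achieves O(n log n).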